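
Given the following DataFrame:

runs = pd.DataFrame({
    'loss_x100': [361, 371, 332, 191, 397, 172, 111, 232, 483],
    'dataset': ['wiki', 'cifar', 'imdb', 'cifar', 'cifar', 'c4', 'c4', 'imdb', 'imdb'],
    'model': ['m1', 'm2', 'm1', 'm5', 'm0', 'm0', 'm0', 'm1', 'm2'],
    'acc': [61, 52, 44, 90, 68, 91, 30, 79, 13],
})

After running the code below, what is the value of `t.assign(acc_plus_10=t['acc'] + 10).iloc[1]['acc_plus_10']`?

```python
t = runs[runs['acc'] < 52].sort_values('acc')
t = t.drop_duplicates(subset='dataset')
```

filter rows where acc < 52:
   loss_x100 dataset model  acc
2        332    imdb    m1   44
6        111      c4    m0   30
8        483    imdb    m2   13
sort by acc:
   loss_x100 dataset model  acc
8        483    imdb    m2   13
6        111      c4    m0   30
2        332    imdb    m1   44
drop duplicate dataset (keep=first):
   loss_x100 dataset model  acc
8        483    imdb    m2   13
6        111      c4    m0   30
add column acc_plus_10 = t['acc'] + 10:
   loss_x100 dataset model  acc  acc_plus_10
8        483    imdb    m2   13           23
6        111      c4    m0   30           40
Taking the value at position 1, column 'acc_plus_10' gives 40.

40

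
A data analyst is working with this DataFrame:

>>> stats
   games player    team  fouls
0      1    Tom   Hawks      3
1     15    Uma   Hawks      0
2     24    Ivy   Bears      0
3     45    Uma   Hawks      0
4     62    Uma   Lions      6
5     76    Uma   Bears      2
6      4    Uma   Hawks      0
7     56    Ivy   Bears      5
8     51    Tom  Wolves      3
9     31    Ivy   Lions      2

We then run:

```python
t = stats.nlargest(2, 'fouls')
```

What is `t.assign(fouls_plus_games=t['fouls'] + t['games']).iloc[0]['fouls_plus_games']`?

68

take 2 rows with largest fouls:
   games player   team  fouls
4     62    Uma  Lions      6
7     56    Ivy  Bears      5
add column fouls_plus_games = t['fouls'] + t['games']:
   games player   team  fouls  fouls_plus_games
4     62    Uma  Lions      6                68
7     56    Ivy  Bears      5                61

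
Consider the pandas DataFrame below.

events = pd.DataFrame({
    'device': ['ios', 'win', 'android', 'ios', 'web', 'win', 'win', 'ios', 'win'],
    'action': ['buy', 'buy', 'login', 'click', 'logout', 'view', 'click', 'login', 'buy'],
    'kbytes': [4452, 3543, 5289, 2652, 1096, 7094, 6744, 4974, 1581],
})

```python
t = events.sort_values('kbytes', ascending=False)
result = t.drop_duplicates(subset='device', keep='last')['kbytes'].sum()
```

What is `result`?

sort by kbytes descending:
    device  action  kbytes
5      win    view    7094
6      win   click    6744
2  android   login    5289
7      ios   login    4974
0      ios     buy    4452
1      win     buy    3543
3      ios   click    2652
8      win     buy    1581
4      web  logout    1096
drop duplicate device (keep=last):
    device  action  kbytes
2  android   login    5289
3      ios   click    2652
8      win     buy    1581
4      web  logout    1096

10618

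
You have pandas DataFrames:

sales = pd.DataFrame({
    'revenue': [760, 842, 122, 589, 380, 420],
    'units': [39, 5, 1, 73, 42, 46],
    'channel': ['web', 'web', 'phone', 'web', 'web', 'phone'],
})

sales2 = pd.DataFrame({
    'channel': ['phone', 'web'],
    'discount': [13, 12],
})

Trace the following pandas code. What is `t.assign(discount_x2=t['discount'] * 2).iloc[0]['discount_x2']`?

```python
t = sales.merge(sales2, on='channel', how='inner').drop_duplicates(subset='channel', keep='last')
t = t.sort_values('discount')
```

merge on 'channel' (how='inner') → 6 rows:
   revenue  units channel  discount
0      760     39     web        12
1      842      5     web        12
2      122      1   phone        13
3      589     73     web        12
4      380     42     web        12
5      420     46   phone        13
drop duplicate channel (keep=last):
   revenue  units channel  discount
4      380     42     web        12
5      420     46   phone        13
sort by discount:
   revenue  units channel  discount
4      380     42     web        12
5      420     46   phone        13
add column discount_x2 = t['discount'] * 2:
   revenue  units channel  discount  discount_x2
4      380     42     web        12           24
5      420     46   phone        13           26
Finally, value at position 0, column 'discount_x2' = 24.

24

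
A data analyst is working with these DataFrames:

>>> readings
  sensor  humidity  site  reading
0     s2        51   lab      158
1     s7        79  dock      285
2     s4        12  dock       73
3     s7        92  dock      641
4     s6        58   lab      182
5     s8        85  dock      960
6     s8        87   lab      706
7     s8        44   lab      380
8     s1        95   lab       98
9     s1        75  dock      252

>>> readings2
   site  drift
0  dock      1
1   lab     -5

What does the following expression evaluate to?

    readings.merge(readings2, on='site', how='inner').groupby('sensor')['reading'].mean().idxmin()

merge on 'site' (how='inner') → 10 rows:
  sensor  humidity  site  reading  drift
0     s2        51   lab      158     -5
1     s7        79  dock      285      1
2     s4        12  dock       73      1
3     s7        92  dock      641      1
4     s6        58   lab      182     -5
5     s8        85  dock      960      1
6     s8        87   lab      706     -5
7     s8        44   lab      380     -5
8     s1        95   lab       98     -5
9     s1        75  dock      252      1
group by sensor, mean of reading:
sensor
s1    175.0
s2    158.0
s4     73.0
s6    182.0
s7    463.0
s8    682.0
Name: reading, dtype: float64
Finally, label with the smallest value = s4.

s4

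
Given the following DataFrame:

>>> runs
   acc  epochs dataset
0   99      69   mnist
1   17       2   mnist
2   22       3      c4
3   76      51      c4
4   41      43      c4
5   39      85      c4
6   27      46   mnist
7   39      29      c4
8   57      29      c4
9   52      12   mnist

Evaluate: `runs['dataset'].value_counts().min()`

value_counts of dataset:
dataset
c4       6
mnist    4
Name: count, dtype: int64
The min of the resulting series is 4.

4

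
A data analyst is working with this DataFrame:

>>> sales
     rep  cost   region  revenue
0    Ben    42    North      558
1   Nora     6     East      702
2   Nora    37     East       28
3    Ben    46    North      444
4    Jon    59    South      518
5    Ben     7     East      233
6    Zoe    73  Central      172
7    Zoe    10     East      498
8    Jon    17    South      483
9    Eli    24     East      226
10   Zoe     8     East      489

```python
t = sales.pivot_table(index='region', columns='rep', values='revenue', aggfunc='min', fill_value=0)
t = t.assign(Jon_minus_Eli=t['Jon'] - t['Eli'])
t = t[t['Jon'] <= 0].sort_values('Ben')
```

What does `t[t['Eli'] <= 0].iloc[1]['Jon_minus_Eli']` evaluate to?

pivot: rows=region, cols=rep, min(revenue):
rep      Ben  Eli  Jon  Nora  Zoe
region                           
Central    0    0    0     0  172
East     233  226    0    28  489
North    444    0    0     0    0
South      0    0  483     0    0
add column Jon_minus_Eli = t['Jon'] - t['Eli']:
rep      Ben  Eli  Jon  Nora  Zoe  Jon_minus_Eli
region                                          
Central    0    0    0     0  172              0
East     233  226    0    28  489           -226
North    444    0    0     0    0              0
South      0    0  483     0    0            483
filter rows where Jon <= 0:
rep      Ben  Eli  Jon  Nora  Zoe  Jon_minus_Eli
region                                          
Central    0    0    0     0  172              0
East     233  226    0    28  489           -226
North    444    0    0     0    0              0
sort by Ben:
rep      Ben  Eli  Jon  Nora  Zoe  Jon_minus_Eli
region                                          
Central    0    0    0     0  172              0
East     233  226    0    28  489           -226
North    444    0    0     0    0              0
filter rows where Eli <= 0:
rep      Ben  Eli  Jon  Nora  Zoe  Jon_minus_Eli
region                                          
Central    0    0    0     0  172              0
North    444    0    0     0    0              0
Reading off the value at position 1, column 'Jon_minus_Eli', we get 0.

0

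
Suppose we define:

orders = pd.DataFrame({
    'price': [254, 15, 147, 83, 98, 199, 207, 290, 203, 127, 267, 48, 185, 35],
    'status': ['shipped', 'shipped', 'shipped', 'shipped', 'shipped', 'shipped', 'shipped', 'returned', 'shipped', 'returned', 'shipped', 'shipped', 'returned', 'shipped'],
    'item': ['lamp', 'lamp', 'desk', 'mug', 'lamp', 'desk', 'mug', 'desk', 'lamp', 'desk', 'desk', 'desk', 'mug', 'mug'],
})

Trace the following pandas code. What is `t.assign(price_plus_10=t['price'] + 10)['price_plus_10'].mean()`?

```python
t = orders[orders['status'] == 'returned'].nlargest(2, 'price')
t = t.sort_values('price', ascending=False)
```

filter rows where status == 'returned':
    price    status  item
7     290  returned  desk
9     127  returned  desk
12    185  returned   mug
take 2 rows with largest price:
    price    status  item
7     290  returned  desk
12    185  returned   mug
sort by price descending:
    price    status  item
7     290  returned  desk
12    185  returned   mug
add column price_plus_10 = t['price'] + 10:
    price    status  item  price_plus_10
7     290  returned  desk            300
12    185  returned   mug            195
Then the mean of column 'price_plus_10': 247.5

247.5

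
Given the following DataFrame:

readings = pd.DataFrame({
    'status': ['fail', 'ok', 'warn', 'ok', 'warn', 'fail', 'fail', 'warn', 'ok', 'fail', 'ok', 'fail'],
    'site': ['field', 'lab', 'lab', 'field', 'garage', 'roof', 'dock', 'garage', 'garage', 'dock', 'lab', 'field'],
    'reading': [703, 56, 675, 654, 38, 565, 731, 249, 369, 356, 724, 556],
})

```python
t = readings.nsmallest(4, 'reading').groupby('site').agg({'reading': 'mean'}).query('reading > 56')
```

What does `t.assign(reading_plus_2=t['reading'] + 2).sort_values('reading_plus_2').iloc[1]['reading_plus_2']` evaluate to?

take 4 rows with smallest reading:
  status    site  reading
4   warn  garage       38
1     ok     lab       56
7   warn  garage      249
9   fail    dock      356
group by site, mean of reading:
        reading
site           
dock      356.0
garage    143.5
lab        56.0
filter rows where reading > 56:
        reading
site           
dock      356.0
garage    143.5
add column reading_plus_2 = t['reading'] + 2:
        reading  reading_plus_2
site                           
dock      356.0           358.0
garage    143.5           145.5
sort by reading_plus_2:
        reading  reading_plus_2
site                           
garage    143.5           145.5
dock      356.0           358.0

358.0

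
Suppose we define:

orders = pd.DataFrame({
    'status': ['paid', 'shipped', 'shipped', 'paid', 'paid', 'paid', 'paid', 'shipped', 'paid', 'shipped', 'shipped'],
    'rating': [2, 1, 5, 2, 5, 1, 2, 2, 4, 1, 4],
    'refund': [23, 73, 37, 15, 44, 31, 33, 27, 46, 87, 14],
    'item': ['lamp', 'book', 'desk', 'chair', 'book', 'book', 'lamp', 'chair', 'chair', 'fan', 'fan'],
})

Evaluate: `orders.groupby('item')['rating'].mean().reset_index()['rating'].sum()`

14.5

group by item, mean of rating:
item
book     2.333333
chair    2.666667
desk     5.000000
fan      2.500000
lamp     2.000000
Name: rating, dtype: float64
reset_index():
    item    rating
0   book  2.333333
1  chair  2.666667
2   desk  5.000000
3    fan  2.500000
4   lamp  2.000000
Reading off the sum of column 'rating', we get 14.5.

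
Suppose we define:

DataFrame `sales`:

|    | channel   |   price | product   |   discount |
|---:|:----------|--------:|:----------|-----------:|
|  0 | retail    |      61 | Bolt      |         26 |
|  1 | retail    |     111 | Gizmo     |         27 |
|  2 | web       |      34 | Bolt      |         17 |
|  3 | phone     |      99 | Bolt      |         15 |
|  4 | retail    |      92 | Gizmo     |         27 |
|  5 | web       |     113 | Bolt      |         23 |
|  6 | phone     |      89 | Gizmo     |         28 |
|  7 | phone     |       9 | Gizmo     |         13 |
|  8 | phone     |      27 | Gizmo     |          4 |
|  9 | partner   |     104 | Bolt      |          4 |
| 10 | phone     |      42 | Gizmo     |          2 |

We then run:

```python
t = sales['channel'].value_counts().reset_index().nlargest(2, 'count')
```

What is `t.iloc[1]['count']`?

value_counts of channel:
channel
phone      5
retail     3
web        2
partner    1
Name: count, dtype: int64
reset_index():
   channel  count
0    phone      5
1   retail      3
2      web      2
3  partner      1
take 2 rows with largest count:
  channel  count
0   phone      5
1  retail      3
Reading off the value at position 1, column 'count', we get 3.

3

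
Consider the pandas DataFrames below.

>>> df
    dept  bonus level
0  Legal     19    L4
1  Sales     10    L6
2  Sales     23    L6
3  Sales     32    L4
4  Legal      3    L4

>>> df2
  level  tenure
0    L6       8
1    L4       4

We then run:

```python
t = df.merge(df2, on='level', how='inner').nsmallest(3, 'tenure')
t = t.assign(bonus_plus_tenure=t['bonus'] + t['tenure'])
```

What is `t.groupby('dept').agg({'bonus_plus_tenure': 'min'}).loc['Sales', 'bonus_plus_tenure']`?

merge on 'level' (how='inner') → 5 rows:
    dept  bonus level  tenure
0  Legal     19    L4       4
1  Sales     10    L6       8
2  Sales     23    L6       8
3  Sales     32    L4       4
4  Legal      3    L4       4
take 3 rows with smallest tenure:
    dept  bonus level  tenure
0  Legal     19    L4       4
3  Sales     32    L4       4
4  Legal      3    L4       4
add column bonus_plus_tenure = t['bonus'] + t['tenure']:
    dept  bonus level  tenure  bonus_plus_tenure
0  Legal     19    L4       4                 23
3  Sales     32    L4       4                 36
4  Legal      3    L4       4                  7
group by dept, min of bonus_plus_tenure:
       bonus_plus_tenure
dept                    
Legal                  7
Sales                 36
Finally, value at row 'Sales', column 'bonus_plus_tenure' = 36.

36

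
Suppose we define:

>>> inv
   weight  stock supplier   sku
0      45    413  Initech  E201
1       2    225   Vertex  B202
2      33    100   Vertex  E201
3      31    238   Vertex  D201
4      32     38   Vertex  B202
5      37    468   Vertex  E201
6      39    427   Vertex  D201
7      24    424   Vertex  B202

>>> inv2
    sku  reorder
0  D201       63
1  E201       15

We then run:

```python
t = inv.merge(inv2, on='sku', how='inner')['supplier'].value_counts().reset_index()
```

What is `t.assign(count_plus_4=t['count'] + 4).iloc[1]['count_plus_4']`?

merge on 'sku' (how='inner') → 5 rows:
   weight  stock supplier   sku  reorder
0      45    413  Initech  E201       15
1      33    100   Vertex  E201       15
2      31    238   Vertex  D201       63
3      37    468   Vertex  E201       15
4      39    427   Vertex  D201       63
value_counts of supplier:
supplier
Vertex     4
Initech    1
Name: count, dtype: int64
reset_index():
  supplier  count
0   Vertex      4
1  Initech      1
add column count_plus_4 = t['count'] + 4:
  supplier  count  count_plus_4
0   Vertex      4             8
1  Initech      1             5
value at position 1, column 'count_plus_4' → 5

5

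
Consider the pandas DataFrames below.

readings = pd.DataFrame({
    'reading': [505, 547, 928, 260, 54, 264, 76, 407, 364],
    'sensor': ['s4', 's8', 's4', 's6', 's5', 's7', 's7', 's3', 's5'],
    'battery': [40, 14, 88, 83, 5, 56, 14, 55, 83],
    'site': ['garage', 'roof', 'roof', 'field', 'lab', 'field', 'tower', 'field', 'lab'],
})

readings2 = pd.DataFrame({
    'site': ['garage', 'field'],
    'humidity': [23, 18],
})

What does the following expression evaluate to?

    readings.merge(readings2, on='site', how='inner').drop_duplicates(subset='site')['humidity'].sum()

41

merge on 'site' (how='inner') → 4 rows:
   reading sensor  battery    site  humidity
0      505     s4       40  garage        23
1      260     s6       83   field        18
2      264     s7       56   field        18
3      407     s3       55   field        18
drop duplicate site (keep=first):
   reading sensor  battery    site  humidity
0      505     s4       40  garage        23
1      260     s6       83   field        18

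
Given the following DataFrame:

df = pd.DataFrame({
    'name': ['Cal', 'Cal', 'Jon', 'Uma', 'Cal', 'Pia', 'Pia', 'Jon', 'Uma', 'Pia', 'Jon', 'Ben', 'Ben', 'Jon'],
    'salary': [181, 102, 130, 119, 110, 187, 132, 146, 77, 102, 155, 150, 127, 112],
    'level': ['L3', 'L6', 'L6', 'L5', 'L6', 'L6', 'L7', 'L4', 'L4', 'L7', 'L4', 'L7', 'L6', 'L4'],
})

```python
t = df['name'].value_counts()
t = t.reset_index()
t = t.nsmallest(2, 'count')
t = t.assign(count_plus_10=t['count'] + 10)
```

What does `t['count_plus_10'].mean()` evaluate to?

12.0

value_counts of name:
name
Jon    4
Cal    3
Pia    3
Uma    2
Ben    2
Name: count, dtype: int64
reset_index():
  name  count
0  Jon      4
1  Cal      3
2  Pia      3
3  Uma      2
4  Ben      2
take 2 rows with smallest count:
  name  count
3  Uma      2
4  Ben      2
add column count_plus_10 = t['count'] + 10:
  name  count  count_plus_10
3  Uma      2             12
4  Ben      2             12
Finally, mean of column 'count_plus_10' = 12.0.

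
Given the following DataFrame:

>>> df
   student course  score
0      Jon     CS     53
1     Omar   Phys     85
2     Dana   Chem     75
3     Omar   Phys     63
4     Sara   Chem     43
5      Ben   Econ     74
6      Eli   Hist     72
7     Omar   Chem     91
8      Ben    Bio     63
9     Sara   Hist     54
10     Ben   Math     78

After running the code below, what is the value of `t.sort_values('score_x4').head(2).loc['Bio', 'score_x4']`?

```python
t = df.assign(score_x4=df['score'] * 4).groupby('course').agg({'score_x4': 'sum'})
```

252

add column score_x4 = df['score'] * 4:
   student course  score  score_x4
0      Jon     CS     53       212
1     Omar   Phys     85       340
2     Dana   Chem     75       300
3     Omar   Phys     63       252
4     Sara   Chem     43       172
5      Ben   Econ     74       296
6      Eli   Hist     72       288
7     Omar   Chem     91       364
8      Ben    Bio     63       252
9     Sara   Hist     54       216
10     Ben   Math     78       312
group by course, sum of score_x4:
        score_x4
course          
Bio          252
CS           212
Chem         836
Econ         296
Hist         504
Math         312
Phys         592
sort by score_x4:
        score_x4
course          
CS           212
Bio          252
Econ         296
Math         312
Hist         504
Phys         592
Chem         836
take first 2 rows:
        score_x4
course          
CS           212
Bio          252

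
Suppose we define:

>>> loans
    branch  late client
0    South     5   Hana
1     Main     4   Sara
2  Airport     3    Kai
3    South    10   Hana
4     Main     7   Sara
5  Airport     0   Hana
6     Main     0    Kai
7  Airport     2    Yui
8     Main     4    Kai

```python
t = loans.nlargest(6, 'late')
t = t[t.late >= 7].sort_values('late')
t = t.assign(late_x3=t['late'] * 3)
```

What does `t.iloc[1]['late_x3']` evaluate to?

take 6 rows with largest late:
    branch  late client
3    South    10   Hana
4     Main     7   Sara
0    South     5   Hana
1     Main     4   Sara
8     Main     4    Kai
2  Airport     3    Kai
filter rows where late >= 7:
  branch  late client
3  South    10   Hana
4   Main     7   Sara
sort by late:
  branch  late client
4   Main     7   Sara
3  South    10   Hana
add column late_x3 = t['late'] * 3:
  branch  late client  late_x3
4   Main     7   Sara       21
3  South    10   Hana       30
Hence 30.

30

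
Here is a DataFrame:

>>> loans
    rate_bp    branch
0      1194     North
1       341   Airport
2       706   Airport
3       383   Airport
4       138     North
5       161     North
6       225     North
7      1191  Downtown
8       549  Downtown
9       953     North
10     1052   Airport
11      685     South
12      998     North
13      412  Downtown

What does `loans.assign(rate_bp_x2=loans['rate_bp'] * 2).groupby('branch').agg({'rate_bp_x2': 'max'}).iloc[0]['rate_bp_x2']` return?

add column rate_bp_x2 = loans['rate_bp'] * 2:
    rate_bp    branch  rate_bp_x2
0      1194     North        2388
1       341   Airport         682
2       706   Airport        1412
3       383   Airport         766
4       138     North         276
5       161     North         322
6       225     North         450
7      1191  Downtown        2382
8       549  Downtown        1098
9       953     North        1906
10     1052   Airport        2104
11      685     South        1370
12      998     North        1996
13      412  Downtown         824
group by branch, max of rate_bp_x2:
          rate_bp_x2
branch              
Airport         2104
Downtown        2382
North           2388
South           1370
Then the value at position 0, column 'rate_bp_x2': 2104

2104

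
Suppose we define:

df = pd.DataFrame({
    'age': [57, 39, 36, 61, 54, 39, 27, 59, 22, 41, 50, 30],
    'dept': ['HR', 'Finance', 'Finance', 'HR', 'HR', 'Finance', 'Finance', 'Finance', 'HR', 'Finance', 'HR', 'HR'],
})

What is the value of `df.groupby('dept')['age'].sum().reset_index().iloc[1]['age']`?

274

group by dept, sum of age:
dept
Finance    241
HR         274
Name: age, dtype: int64
reset_index():
      dept  age
0  Finance  241
1       HR  274
Then the value at position 1, column 'age': 274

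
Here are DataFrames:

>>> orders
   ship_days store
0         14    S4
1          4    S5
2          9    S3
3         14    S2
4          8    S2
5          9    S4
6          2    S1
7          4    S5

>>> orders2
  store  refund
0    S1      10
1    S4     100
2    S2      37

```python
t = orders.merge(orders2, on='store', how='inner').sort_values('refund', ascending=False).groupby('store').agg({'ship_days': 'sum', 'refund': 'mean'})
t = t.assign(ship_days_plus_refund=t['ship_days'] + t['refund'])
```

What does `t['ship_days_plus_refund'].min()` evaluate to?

12.0

merge on 'store' (how='inner') → 5 rows:
   ship_days store  refund
0         14    S4     100
1         14    S2      37
2          8    S2      37
3          9    S4     100
4          2    S1      10
sort by refund descending:
   ship_days store  refund
0         14    S4     100
3          9    S4     100
1         14    S2      37
2          8    S2      37
4          2    S1      10
group by store: sum(ship_days), mean(refund):
       ship_days  refund
store                   
S1             2    10.0
S2            22    37.0
S4            23   100.0
add column ship_days_plus_refund = t['ship_days'] + t['refund']:
       ship_days  refund  ship_days_plus_refund
store                                          
S1             2    10.0                   12.0
S2            22    37.0                   59.0
S4            23   100.0                  123.0
Then the min of column 'ship_days_plus_refund': 12.0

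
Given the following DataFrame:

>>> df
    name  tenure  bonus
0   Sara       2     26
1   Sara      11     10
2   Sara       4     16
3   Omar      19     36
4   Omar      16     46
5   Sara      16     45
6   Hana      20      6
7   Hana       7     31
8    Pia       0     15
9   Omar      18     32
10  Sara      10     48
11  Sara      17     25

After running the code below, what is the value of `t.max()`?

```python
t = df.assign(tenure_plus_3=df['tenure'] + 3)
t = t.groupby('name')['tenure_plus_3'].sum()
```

add column tenure_plus_3 = df['tenure'] + 3:
    name  tenure  bonus  tenure_plus_3
0   Sara       2     26              5
1   Sara      11     10             14
2   Sara       4     16              7
3   Omar      19     36             22
4   Omar      16     46             19
5   Sara      16     45             19
6   Hana      20      6             23
7   Hana       7     31             10
8    Pia       0     15              3
9   Omar      18     32             21
10  Sara      10     48             13
11  Sara      17     25             20
group by name, sum of tenure_plus_3:
name
Hana    33
Omar    62
Pia      3
Sara    78
Name: tenure_plus_3, dtype: int64
Then the max of the resulting series: 78

78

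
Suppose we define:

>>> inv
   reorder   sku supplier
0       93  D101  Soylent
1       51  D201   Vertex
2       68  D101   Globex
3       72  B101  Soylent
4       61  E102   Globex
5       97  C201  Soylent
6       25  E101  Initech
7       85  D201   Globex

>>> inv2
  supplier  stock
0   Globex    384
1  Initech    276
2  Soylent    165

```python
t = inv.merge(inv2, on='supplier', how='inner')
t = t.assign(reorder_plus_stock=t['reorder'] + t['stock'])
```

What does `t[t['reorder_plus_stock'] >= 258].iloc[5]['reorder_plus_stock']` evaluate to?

merge on 'supplier' (how='inner') → 7 rows:
   reorder   sku supplier  stock
0       93  D101  Soylent    165
1       68  D101   Globex    384
2       72  B101  Soylent    165
3       61  E102   Globex    384
4       97  C201  Soylent    165
5       25  E101  Initech    276
6       85  D201   Globex    384
add column reorder_plus_stock = t['reorder'] + t['stock']:
   reorder   sku supplier  stock  reorder_plus_stock
0       93  D101  Soylent    165                 258
1       68  D101   Globex    384                 452
2       72  B101  Soylent    165                 237
3       61  E102   Globex    384                 445
4       97  C201  Soylent    165                 262
5       25  E101  Initech    276                 301
6       85  D201   Globex    384                 469
filter rows where reorder_plus_stock >= 258:
   reorder   sku supplier  stock  reorder_plus_stock
0       93  D101  Soylent    165                 258
1       68  D101   Globex    384                 452
3       61  E102   Globex    384                 445
4       97  C201  Soylent    165                 262
5       25  E101  Initech    276                 301
6       85  D201   Globex    384                 469
The value at position 5, column 'reorder_plus_stock' is 469.

469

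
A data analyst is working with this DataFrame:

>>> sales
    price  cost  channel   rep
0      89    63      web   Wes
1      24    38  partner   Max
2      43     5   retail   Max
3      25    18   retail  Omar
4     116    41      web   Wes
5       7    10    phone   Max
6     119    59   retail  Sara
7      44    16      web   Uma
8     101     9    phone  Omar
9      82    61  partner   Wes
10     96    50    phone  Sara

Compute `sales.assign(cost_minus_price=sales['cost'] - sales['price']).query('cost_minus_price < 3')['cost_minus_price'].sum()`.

add column cost_minus_price = sales['cost'] - sales['price']:
    price  cost  channel   rep  cost_minus_price
0      89    63      web   Wes               -26
1      24    38  partner   Max                14
2      43     5   retail   Max               -38
3      25    18   retail  Omar                -7
4     116    41      web   Wes               -75
5       7    10    phone   Max                 3
6     119    59   retail  Sara               -60
7      44    16      web   Uma               -28
8     101     9    phone  Omar               -92
9      82    61  partner   Wes               -21
10     96    50    phone  Sara               -46
filter rows where cost_minus_price < 3:
    price  cost  channel   rep  cost_minus_price
0      89    63      web   Wes               -26
2      43     5   retail   Max               -38
3      25    18   retail  Omar                -7
4     116    41      web   Wes               -75
6     119    59   retail  Sara               -60
7      44    16      web   Uma               -28
8     101     9    phone  Omar               -92
9      82    61  partner   Wes               -21
10     96    50    phone  Sara               -46

-393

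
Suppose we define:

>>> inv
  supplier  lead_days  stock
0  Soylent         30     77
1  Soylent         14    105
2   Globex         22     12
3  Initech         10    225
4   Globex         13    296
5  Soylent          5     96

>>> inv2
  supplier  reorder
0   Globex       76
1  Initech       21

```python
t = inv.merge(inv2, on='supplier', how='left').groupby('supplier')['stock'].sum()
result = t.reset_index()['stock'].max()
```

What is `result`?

308

merge on 'supplier' (how='left') → 6 rows:
  supplier  lead_days  stock  reorder
0  Soylent         30     77      NaN
1  Soylent         14    105      NaN
2   Globex         22     12     76.0
3  Initech         10    225     21.0
4   Globex         13    296     76.0
5  Soylent          5     96      NaN
group by supplier, sum of stock:
supplier
Globex     308
Initech    225
Soylent    278
Name: stock, dtype: int64
reset_index():
  supplier  stock
0   Globex    308
1  Initech    225
2  Soylent    278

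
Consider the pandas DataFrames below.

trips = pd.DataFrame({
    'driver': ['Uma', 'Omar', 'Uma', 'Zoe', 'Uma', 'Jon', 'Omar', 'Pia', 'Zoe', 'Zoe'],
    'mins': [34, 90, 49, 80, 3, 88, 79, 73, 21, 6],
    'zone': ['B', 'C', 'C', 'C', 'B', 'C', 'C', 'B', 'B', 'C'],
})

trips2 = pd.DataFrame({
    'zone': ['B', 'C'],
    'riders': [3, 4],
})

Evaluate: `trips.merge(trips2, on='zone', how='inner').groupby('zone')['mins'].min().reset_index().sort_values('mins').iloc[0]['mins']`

merge on 'zone' (how='inner') → 10 rows:
  driver  mins zone  riders
0    Uma    34    B       3
1   Omar    90    C       4
2    Uma    49    C       4
3    Zoe    80    C       4
4    Uma     3    B       3
5    Jon    88    C       4
6   Omar    79    C       4
7    Pia    73    B       3
8    Zoe    21    B       3
9    Zoe     6    C       4
group by zone, min of mins:
zone
B    3
C    6
Name: mins, dtype: int64
reset_index():
  zone  mins
0    B     3
1    C     6
sort by mins:
  zone  mins
0    B     3
1    C     6

3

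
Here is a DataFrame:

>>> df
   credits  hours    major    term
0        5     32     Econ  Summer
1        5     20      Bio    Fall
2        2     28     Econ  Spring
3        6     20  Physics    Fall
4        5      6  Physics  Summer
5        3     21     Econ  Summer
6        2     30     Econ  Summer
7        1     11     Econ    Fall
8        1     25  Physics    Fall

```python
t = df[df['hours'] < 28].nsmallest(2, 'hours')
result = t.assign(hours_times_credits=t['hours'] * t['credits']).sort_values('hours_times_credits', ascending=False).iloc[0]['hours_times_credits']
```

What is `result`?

filter rows where hours < 28:
   credits  hours    major    term
1        5     20      Bio    Fall
3        6     20  Physics    Fall
4        5      6  Physics  Summer
5        3     21     Econ  Summer
7        1     11     Econ    Fall
8        1     25  Physics    Fall
take 2 rows with smallest hours:
   credits  hours    major    term
4        5      6  Physics  Summer
7        1     11     Econ    Fall
add column hours_times_credits = t['hours'] * t['credits']:
   credits  hours    major    term  hours_times_credits
4        5      6  Physics  Summer                   30
7        1     11     Econ    Fall                   11
sort by hours_times_credits descending:
   credits  hours    major    term  hours_times_credits
4        5      6  Physics  Summer                   30
7        1     11     Econ    Fall                   11

30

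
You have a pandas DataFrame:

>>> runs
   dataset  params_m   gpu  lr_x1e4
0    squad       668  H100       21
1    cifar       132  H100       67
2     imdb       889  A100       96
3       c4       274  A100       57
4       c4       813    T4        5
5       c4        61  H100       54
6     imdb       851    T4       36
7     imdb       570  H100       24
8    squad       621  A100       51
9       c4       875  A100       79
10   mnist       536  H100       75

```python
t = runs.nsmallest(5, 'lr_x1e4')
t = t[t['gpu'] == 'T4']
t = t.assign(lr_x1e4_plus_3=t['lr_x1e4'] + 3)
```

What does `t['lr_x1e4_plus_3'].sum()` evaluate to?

47

take 5 rows with smallest lr_x1e4:
  dataset  params_m   gpu  lr_x1e4
4      c4       813    T4        5
0   squad       668  H100       21
7    imdb       570  H100       24
6    imdb       851    T4       36
8   squad       621  A100       51
filter rows where gpu == 'T4':
  dataset  params_m gpu  lr_x1e4
4      c4       813  T4        5
6    imdb       851  T4       36
add column lr_x1e4_plus_3 = t['lr_x1e4'] + 3:
  dataset  params_m gpu  lr_x1e4  lr_x1e4_plus_3
4      c4       813  T4        5               8
6    imdb       851  T4       36              39
Reading off the sum of column 'lr_x1e4_plus_3', we get 47.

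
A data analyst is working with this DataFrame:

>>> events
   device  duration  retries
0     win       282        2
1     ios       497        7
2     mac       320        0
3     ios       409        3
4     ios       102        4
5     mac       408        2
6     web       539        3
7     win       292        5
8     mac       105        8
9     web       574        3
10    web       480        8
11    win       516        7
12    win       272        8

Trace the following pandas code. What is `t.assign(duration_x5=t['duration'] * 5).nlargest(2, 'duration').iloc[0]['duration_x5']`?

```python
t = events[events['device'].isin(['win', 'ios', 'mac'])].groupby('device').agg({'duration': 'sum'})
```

filter rows where device in ['win', 'ios', 'mac']:
   device  duration  retries
0     win       282        2
1     ios       497        7
2     mac       320        0
3     ios       409        3
4     ios       102        4
5     mac       408        2
7     win       292        5
8     mac       105        8
11    win       516        7
12    win       272        8
group by device, sum of duration:
        duration
device          
ios         1008
mac          833
win         1362
add column duration_x5 = t['duration'] * 5:
        duration  duration_x5
device                       
ios         1008         5040
mac          833         4165
win         1362         6810
take 2 rows with largest duration:
        duration  duration_x5
device                       
win         1362         6810
ios         1008         5040
Taking the value at position 0, column 'duration_x5' gives 6810.

6810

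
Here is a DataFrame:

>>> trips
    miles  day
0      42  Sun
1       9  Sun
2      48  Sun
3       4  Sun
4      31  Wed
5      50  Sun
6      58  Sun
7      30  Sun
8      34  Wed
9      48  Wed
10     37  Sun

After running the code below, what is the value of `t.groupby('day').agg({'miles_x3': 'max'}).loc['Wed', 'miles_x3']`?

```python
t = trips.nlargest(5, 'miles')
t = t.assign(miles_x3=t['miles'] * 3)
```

144

take 5 rows with largest miles:
   miles  day
6     58  Sun
5     50  Sun
2     48  Sun
9     48  Wed
0     42  Sun
add column miles_x3 = t['miles'] * 3:
   miles  day  miles_x3
6     58  Sun       174
5     50  Sun       150
2     48  Sun       144
9     48  Wed       144
0     42  Sun       126
group by day, max of miles_x3:
     miles_x3
day          
Sun       174
Wed       144
So loc['Wed', 'miles_x3'] = 144.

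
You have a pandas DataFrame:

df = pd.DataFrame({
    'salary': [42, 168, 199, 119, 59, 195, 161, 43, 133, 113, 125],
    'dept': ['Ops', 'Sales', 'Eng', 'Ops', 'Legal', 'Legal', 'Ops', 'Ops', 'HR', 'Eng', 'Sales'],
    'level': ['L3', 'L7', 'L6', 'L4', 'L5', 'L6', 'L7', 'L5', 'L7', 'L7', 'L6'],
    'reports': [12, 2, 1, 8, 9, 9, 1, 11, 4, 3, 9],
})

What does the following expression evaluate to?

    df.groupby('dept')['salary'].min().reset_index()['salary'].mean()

94.4

group by dept, min of salary:
dept
Eng      113
HR       133
Legal     59
Ops       42
Sales    125
Name: salary, dtype: int64
reset_index():
    dept  salary
0    Eng     113
1     HR     133
2  Legal      59
3    Ops      42
4  Sales     125
Reading off the mean of column 'salary', we get 94.4.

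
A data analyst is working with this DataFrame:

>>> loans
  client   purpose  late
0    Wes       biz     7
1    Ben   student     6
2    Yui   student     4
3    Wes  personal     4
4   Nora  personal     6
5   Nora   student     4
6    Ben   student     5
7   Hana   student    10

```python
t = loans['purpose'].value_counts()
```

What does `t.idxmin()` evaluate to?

value_counts of purpose:
purpose
student     5
personal    2
biz         1
Name: count, dtype: int64

biz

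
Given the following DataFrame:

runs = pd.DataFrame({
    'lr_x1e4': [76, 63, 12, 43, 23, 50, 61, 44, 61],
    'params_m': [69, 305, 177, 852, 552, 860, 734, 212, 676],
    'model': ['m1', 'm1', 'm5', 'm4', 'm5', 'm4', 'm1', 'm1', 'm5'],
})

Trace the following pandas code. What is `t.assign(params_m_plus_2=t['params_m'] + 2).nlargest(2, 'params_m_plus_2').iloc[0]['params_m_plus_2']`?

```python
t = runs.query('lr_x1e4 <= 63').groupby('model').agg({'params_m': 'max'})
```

862

filter rows where lr_x1e4 <= 63:
   lr_x1e4  params_m model
1       63       305    m1
2       12       177    m5
3       43       852    m4
4       23       552    m5
5       50       860    m4
6       61       734    m1
7       44       212    m1
8       61       676    m5
group by model, max of params_m:
       params_m
model          
m1          734
m4          860
m5          676
add column params_m_plus_2 = t['params_m'] + 2:
       params_m  params_m_plus_2
model                           
m1          734              736
m4          860              862
m5          676              678
take 2 rows with largest params_m_plus_2:
       params_m  params_m_plus_2
model                           
m4          860              862
m1          734              736
Finally, value at position 0, column 'params_m_plus_2' = 862.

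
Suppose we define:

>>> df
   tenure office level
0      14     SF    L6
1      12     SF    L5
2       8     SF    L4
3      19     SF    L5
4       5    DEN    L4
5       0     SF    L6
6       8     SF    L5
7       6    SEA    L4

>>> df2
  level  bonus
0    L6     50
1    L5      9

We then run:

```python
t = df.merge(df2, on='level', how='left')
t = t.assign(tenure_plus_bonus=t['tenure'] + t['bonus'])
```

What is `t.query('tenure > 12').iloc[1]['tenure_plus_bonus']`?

merge on 'level' (how='left') → 8 rows:
   tenure office level  bonus
0      14     SF    L6   50.0
1      12     SF    L5    9.0
2       8     SF    L4    NaN
3      19     SF    L5    9.0
4       5    DEN    L4    NaN
5       0     SF    L6   50.0
6       8     SF    L5    9.0
7       6    SEA    L4    NaN
add column tenure_plus_bonus = t['tenure'] + t['bonus']:
   tenure office level  bonus  tenure_plus_bonus
0      14     SF    L6   50.0               64.0
1      12     SF    L5    9.0               21.0
2       8     SF    L4    NaN                NaN
3      19     SF    L5    9.0               28.0
4       5    DEN    L4    NaN                NaN
5       0     SF    L6   50.0               50.0
6       8     SF    L5    9.0               17.0
7       6    SEA    L4    NaN                NaN
filter rows where tenure > 12:
   tenure office level  bonus  tenure_plus_bonus
0      14     SF    L6   50.0               64.0
3      19     SF    L5    9.0               28.0

28.0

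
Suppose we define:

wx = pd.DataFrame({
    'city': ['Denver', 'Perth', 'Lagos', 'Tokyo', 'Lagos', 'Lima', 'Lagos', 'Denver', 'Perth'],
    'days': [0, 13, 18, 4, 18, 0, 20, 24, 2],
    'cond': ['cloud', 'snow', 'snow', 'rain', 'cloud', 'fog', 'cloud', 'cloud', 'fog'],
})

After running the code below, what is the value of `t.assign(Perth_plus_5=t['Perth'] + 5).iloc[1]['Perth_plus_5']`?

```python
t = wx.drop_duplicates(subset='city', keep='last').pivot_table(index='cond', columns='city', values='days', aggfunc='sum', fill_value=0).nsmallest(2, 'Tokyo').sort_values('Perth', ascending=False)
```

drop duplicate city (keep=last):
     city  days   cond
3   Tokyo     4   rain
5    Lima     0    fog
6   Lagos    20  cloud
7  Denver    24  cloud
8   Perth     2    fog
pivot: rows=cond, cols=city, sum(days):
city   Denver  Lagos  Lima  Perth  Tokyo
cond                                    
cloud      24     20     0      0      0
fog         0      0     0      2      0
rain        0      0     0      0      4
take 2 rows with smallest Tokyo:
city   Denver  Lagos  Lima  Perth  Tokyo
cond                                    
cloud      24     20     0      0      0
fog         0      0     0      2      0
sort by Perth descending:
city   Denver  Lagos  Lima  Perth  Tokyo
cond                                    
fog         0      0     0      2      0
cloud      24     20     0      0      0
add column Perth_plus_5 = t['Perth'] + 5:
city   Denver  Lagos  Lima  Perth  Tokyo  Perth_plus_5
cond                                                  
fog         0      0     0      2      0             7
cloud      24     20     0      0      0             5
Hence 5.

5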